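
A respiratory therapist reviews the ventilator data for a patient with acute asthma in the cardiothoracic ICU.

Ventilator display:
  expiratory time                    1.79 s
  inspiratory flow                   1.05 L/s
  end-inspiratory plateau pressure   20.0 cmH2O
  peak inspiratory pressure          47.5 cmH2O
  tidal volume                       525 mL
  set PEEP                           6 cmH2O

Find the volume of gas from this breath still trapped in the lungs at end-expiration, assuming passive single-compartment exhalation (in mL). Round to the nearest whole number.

R = (PIP − Pplat)/V̇ = (47.5 − 20.0) / 1.05 = 27.5/1.05 = 26.19 cmH2O·s/L.
C = Vt/(Pplat − PEEP) = 525.0 / (20.0 − 6) = 525.0/14.0 = 37.5 mL/cmH2O.
τ = R × C = 26.19 × 0.0375 L/cmH2O = 0.9821 s.
Fraction remaining = e^(−Te/τ) = e^(−1.79/0.9821) = 0.1616.
Trapped volume = 525.0 × 0.1616 = 84.84 mL.

85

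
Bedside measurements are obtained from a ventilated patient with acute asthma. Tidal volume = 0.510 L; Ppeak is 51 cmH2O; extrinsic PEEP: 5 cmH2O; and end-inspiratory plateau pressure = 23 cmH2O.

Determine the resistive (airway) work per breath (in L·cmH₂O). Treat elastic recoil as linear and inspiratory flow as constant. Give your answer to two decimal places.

With constant inspiratory flow the resistive pressure is constant at PIP − Pplat = 51 − 23 = 28.0 cmH2O, so resistive work = 28.0 × 0.510 = 14.28 L·cmH2O.

14.28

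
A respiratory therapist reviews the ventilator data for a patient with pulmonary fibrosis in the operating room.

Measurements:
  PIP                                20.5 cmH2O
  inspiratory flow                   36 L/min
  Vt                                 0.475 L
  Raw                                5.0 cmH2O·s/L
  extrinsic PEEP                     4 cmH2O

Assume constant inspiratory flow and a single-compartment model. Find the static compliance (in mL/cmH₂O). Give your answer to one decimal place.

35.2

Flow: 36 L/min ÷ 60 = 0.6 L/s.
Equation of motion (constant flow): PIP = Vt/C + R·V̇ + PEEP.
Vt/C = PIP − R·V̇ − PEEP = 20.5 − 5.0×0.6 − 4 = 20.5 − 3.0 − 4 = 13.5 cmH2O.
C = Vt / 13.5 = 475 / 13.5 = 35.185 mL/cmH2O.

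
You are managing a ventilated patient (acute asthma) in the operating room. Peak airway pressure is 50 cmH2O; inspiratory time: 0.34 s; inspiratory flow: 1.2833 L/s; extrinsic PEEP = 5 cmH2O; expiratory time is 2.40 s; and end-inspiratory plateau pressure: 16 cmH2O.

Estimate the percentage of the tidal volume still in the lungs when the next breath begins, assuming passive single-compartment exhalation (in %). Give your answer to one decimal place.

Vt = flow × Ti = 1.2833 L/s × 0.34 s × 1000 mL/L = 436.32 mL.
R = (PIP − Pplat)/V̇ = (50 − 16) / 1.2833 = 34.0/1.2833 = 26.494 cmH2O·s/L.
C = Vt/(Pplat − PEEP) = 436.32 / (16 − 5) = 436.32/11.0 = 39.665 mL/cmH2O.
τ = R × C = 26.494 × 0.03967 L/cmH2O = 1.051 s.
Fraction remaining at end-expiration = e^(−Te/τ) = e^(−2.40/1.051) = 0.1019 → 10.19%.

10.2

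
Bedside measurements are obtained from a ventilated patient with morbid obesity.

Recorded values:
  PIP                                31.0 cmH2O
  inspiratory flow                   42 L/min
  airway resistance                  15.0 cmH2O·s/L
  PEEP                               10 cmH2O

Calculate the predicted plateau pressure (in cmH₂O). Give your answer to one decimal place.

20.5

Flow: 42 L/min ÷ 60 = 0.7 L/s.
Pplat = PIP − Raw × flow = 31.0 − 15.0 × 0.7 = 31.0 − 10.5 = 20.5 cmH2O.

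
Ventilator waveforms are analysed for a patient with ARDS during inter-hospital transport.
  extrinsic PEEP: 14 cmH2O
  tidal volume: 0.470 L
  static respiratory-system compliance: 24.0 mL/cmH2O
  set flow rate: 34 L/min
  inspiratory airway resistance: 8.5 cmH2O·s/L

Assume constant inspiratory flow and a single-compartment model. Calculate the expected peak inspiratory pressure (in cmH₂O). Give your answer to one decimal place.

38.4

Flow: 34 L/min ÷ 60 = 0.5667 L/s.
Equation of motion (constant flow): PIP = Vt/C + R·V̇ + PEEP.
PIP = 470/24.0 + 8.5×0.5667 + 14 = 19.583 + 4.817 + 14 = 38.4 cmH2O.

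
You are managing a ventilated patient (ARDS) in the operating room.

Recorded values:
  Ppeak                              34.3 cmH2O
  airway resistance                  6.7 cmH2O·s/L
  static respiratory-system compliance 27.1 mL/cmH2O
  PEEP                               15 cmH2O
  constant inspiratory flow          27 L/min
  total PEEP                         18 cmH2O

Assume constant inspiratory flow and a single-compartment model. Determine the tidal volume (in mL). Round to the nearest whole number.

360

Flow: 27 L/min ÷ 60 = 0.45 L/s.
Total PEEP = 18 cmH2O (set 15 + intrinsic 3); this is the baseline alveolar pressure.
Equation of motion (constant flow): PIP = Vt/C + R·V̇ + PEEP.
Vt/C = PIP − R·V̇ − PEEP = 34.3 − 3.015 − 18 = 13.285 cmH2O.
Vt = C × 13.285 = 27.1 × 13.285 = 360.02 mL.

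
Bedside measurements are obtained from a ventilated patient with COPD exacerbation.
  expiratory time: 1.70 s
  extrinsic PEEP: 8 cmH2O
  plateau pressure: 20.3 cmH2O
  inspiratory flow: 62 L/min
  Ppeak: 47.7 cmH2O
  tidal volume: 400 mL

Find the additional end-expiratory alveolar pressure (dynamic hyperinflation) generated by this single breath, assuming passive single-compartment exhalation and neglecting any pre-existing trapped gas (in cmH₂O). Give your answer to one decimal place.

Flow: 62 L/min ÷ 60 = 1.0333 L/s.
R = (PIP − Pplat)/V̇ = (47.7 − 20.3) / 1.0333 = 27.4/1.0333 = 26.517 cmH2O·s/L.
C = Vt/(Pplat − PEEP) = 400.0 / (20.3 − 8) = 400.0/12.3 = 32.52 mL/cmH2O.
τ = R × C = 26.517 × 0.03252 L/cmH2O = 0.8623 s.
Fraction remaining = e^(−Te/τ) = e^(−1.70/0.8623) = 0.1393; trapped volume = 400.0 × 0.1393 = 55.72 mL.
Additional alveolar pressure from trapping ≈ V_trapped / C = 55.72 / 32.52 = 1.713 cmH2O.

1.7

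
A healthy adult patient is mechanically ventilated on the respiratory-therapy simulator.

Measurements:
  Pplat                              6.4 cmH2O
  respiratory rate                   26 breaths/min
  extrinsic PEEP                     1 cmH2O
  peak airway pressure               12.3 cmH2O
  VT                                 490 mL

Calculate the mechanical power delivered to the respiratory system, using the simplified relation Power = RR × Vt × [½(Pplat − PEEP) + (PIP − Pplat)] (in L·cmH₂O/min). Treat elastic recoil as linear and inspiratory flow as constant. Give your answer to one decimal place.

Per-breath work = Vt × [½(Pplat−PEEP) + (PIP−Pplat)] = 0.490 × [0.5×5.4 + 5.9] = 0.490 × 8.6 = 4.214 L·cmH2O.
Power = 26 × 4.214 = 109.56 L·cmH2O/min.

109.6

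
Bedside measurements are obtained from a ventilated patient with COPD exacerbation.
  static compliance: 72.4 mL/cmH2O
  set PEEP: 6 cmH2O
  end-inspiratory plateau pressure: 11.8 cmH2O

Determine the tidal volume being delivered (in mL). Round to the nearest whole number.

Vt = Cstat × (Pplat − PEEP) = 72.4 × (11.8 − 6) = 72.4 × 5.8 = 419.92 mL.

420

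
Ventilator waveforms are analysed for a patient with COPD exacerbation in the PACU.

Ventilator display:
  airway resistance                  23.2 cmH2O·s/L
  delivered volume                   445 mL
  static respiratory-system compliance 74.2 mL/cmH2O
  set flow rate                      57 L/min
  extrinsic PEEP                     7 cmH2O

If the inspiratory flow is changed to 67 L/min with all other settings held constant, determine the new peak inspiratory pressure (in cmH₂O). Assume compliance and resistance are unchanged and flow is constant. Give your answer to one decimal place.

Flow: 57 L/min ÷ 60 = 0.95 L/s.
New flow: 67 L/min ÷ 60 = 1.1167 L/s.
PIP = Vt/C + R·V̇ + PEEP (constant-flow equation of motion).
Only the resistive term changes: ΔPIP = R × ΔV̇ = 23.2 × (1.1167 − 0.95) = 23.2 × 0.1667 = 3.867 cmH2O.
Original PIP = 445/74.2 + 23.2×0.95 + 7 = 35.037 cmH2O; new PIP = 35.037 + (3.867) = 38.904 cmH2O.

38.9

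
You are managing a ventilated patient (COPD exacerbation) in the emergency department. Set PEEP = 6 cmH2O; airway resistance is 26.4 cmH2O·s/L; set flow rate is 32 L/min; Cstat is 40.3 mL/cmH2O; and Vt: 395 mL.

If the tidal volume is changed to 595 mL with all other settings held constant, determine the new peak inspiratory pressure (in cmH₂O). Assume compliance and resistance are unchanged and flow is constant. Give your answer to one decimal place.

34.8

Flow: 32 L/min ÷ 60 = 0.5333 L/s.
PIP = Vt/C + R·V̇ + PEEP (constant-flow equation of motion).
Only the elastic term changes: ΔPIP = ΔVt / C = (595 − 395) / 40.3 = 4.963 cmH2O.
Original PIP = 395/40.3 + 26.4×0.5333 + 6 = 29.881 cmH2O; new PIP = 29.881 + (4.963) = 34.844 cmH2O.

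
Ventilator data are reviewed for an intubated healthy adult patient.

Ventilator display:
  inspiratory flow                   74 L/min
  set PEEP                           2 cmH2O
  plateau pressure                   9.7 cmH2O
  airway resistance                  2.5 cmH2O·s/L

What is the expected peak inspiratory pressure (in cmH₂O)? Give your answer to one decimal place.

Flow: 74 L/min ÷ 60 = 1.2333 L/s.
PIP = Pplat + Raw × flow = 9.7 + 2.5 × 1.2333 = 9.7 + 3.083 = 12.783 cmH2O.

12.8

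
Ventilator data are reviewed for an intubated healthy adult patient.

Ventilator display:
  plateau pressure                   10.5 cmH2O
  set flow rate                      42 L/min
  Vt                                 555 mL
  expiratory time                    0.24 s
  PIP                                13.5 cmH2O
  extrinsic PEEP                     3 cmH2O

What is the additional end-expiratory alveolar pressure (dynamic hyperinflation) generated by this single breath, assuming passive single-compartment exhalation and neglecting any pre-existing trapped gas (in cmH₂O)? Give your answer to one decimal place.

3.5

Flow: 42 L/min ÷ 60 = 0.7 L/s.
R = (PIP − Pplat)/V̇ = (13.5 − 10.5) / 0.7 = 3.0/0.7 = 4.286 cmH2O·s/L.
C = Vt/(Pplat − PEEP) = 555.0 / (10.5 − 3) = 555.0/7.5 = 74.0 mL/cmH2O.
τ = R × C = 4.286 × 0.074 L/cmH2O = 0.3172 s.
Fraction remaining = e^(−Te/τ) = e^(−0.24/0.3172) = 0.4692; trapped volume = 555.0 × 0.4692 = 260.41 mL.
Additional alveolar pressure from trapping ≈ V_trapped / C = 260.41 / 74.0 = 3.519 cmH2O.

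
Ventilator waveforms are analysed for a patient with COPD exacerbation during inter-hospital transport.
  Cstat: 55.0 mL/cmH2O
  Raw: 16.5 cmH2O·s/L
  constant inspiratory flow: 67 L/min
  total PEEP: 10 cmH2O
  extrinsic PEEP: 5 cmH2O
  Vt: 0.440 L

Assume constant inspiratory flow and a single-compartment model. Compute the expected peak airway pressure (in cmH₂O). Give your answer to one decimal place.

Flow: 67 L/min ÷ 60 = 1.1167 L/s.
Total PEEP = 10 cmH2O (set 5 + intrinsic 5); this is the baseline alveolar pressure.
Equation of motion (constant flow): PIP = Vt/C + R·V̇ + PEEP.
PIP = 440/55.0 + 16.5×1.1167 + 10 = 8.0 + 18.426 + 10 = 36.426 cmH2O.

36.4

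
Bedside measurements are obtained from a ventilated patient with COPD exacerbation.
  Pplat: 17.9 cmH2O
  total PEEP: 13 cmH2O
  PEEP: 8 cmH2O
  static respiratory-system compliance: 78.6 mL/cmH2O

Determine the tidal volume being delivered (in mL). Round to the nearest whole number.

385

End-expiratory occlusion gives total PEEP = 13 cmH2O (intrinsic PEEP = 13 − 8 = 5). Use total PEEP for the elastic gradient.
Vt = Cstat × (Pplat − PEEPtotal) = 78.6 × (17.9 − 13) = 78.6 × 4.9 = 385.14 mL.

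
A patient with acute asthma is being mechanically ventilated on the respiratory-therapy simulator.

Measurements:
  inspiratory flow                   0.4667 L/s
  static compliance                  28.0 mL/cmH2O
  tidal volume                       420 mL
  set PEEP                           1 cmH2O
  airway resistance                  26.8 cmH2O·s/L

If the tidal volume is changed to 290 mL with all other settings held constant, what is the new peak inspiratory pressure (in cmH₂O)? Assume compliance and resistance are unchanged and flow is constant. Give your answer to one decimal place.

23.9

PIP = Vt/C + R·V̇ + PEEP (constant-flow equation of motion).
Only the elastic term changes: ΔPIP = ΔVt / C = (290 − 420) / 28.0 = -4.643 cmH2O.
Original PIP = 420/28.0 + 26.8×0.4667 + 1 = 28.508 cmH2O; new PIP = 28.508 + (-4.643) = 23.865 cmH2O.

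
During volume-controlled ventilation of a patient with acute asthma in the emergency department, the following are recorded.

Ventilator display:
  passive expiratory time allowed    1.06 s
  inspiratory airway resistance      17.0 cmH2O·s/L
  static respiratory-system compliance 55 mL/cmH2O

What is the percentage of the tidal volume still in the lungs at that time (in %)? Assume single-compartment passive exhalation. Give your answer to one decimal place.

τ = R × C = 17.0 × 55 mL/cmH2O = 17.0 × 0.055 L/cmH2O = 0.935 s.
Passive exhalation: V(t)/V₀ = e^(−t/τ) = e^(−1.06/0.935) = 0.3218.
Fraction remaining = 0.3218 → 32.18%.

32.2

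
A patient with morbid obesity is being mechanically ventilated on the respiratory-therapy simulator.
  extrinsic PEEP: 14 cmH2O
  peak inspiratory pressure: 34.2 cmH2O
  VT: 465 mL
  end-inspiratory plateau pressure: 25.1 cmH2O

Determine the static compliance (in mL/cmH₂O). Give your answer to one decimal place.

41.9

Cstat = Vt / (Pplat − PEEP) = 465 / (25.1 − 14) = 465 / 11.1 = 41.892 mL/cmH2O.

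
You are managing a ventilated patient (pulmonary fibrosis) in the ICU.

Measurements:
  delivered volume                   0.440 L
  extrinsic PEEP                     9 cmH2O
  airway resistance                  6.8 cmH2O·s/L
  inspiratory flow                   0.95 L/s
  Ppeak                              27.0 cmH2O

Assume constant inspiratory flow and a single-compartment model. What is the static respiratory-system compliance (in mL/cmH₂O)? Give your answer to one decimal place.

38.1

Equation of motion (constant flow): PIP = Vt/C + R·V̇ + PEEP.
Vt/C = PIP − R·V̇ − PEEP = 27.0 − 6.8×0.95 − 9 = 27.0 − 6.46 − 9 = 11.54 cmH2O.
C = Vt / 11.54 = 440 / 11.54 = 38.128 mL/cmH2O.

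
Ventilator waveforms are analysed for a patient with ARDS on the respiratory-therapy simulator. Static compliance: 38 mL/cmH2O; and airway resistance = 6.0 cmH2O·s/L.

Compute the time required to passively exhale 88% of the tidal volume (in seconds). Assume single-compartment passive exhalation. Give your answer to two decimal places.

τ = R × C = 6.0 × 38 mL/cmH2O = 6.0 × 0.038 L/cmH2O = 0.228 s.
Exhaled fraction f = 1 − e^(−t/τ) → t = −τ·ln(1 − f) = −0.228·ln(0.12) = 0.4834 s.

0.48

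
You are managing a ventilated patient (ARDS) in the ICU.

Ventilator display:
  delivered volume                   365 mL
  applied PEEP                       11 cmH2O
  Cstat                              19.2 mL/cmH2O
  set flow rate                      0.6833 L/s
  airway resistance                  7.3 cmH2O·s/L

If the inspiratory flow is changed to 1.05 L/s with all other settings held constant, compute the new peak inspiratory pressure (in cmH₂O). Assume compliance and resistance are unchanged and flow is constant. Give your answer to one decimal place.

37.7

PIP = Vt/C + R·V̇ + PEEP (constant-flow equation of motion).
Only the resistive term changes: ΔPIP = R × ΔV̇ = 7.3 × (1.05 − 0.6833) = 7.3 × 0.3667 = 2.677 cmH2O.
Original PIP = 365/19.2 + 7.3×0.6833 + 11 = 34.999 cmH2O; new PIP = 34.999 + (2.677) = 37.676 cmH2O.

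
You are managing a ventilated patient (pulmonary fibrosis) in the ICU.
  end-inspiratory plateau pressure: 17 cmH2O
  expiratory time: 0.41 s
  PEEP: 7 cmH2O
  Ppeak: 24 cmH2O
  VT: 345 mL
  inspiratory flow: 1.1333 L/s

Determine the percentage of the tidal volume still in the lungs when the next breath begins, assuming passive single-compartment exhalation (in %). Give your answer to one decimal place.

R = (PIP − Pplat)/V̇ = (24 − 17) / 1.1333 = 7.0/1.1333 = 6.177 cmH2O·s/L.
C = Vt/(Pplat − PEEP) = 345.0 / (17 − 7) = 345.0/10.0 = 34.5 mL/cmH2O.
τ = R × C = 6.177 × 0.0345 L/cmH2O = 0.2131 s.
Fraction remaining at end-expiration = e^(−Te/τ) = e^(−0.41/0.2131) = 0.146 → 14.6%.

14.6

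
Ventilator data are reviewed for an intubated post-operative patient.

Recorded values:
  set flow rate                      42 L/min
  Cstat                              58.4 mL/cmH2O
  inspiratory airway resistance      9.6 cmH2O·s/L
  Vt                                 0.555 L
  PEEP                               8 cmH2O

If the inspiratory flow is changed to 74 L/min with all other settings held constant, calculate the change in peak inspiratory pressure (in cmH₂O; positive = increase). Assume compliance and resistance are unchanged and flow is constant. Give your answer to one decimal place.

5.1

Flow: 42 L/min ÷ 60 = 0.7 L/s.
New flow: 74 L/min ÷ 60 = 1.2333 L/s.
PIP = Vt/C + R·V̇ + PEEP (constant-flow equation of motion).
Only the resistive term changes: ΔPIP = R × ΔV̇ = 9.6 × (1.2333 − 0.7) = 9.6 × 0.5333 = 5.12 cmH2O.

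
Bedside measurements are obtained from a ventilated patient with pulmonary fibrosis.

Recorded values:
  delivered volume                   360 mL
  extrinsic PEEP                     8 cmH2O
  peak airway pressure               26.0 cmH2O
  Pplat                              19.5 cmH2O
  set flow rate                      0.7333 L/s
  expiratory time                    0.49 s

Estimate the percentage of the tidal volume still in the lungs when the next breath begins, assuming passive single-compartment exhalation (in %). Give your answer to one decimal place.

17.1

R = (PIP − Pplat)/V̇ = (26.0 − 19.5) / 0.7333 = 6.5/0.7333 = 8.864 cmH2O·s/L.
C = Vt/(Pplat − PEEP) = 360.0 / (19.5 − 8) = 360.0/11.5 = 31.304 mL/cmH2O.
τ = R × C = 8.864 × 0.0313 L/cmH2O = 0.2774 s.
Fraction remaining at end-expiration = e^(−Te/τ) = e^(−0.49/0.2774) = 0.1709 → 17.09%.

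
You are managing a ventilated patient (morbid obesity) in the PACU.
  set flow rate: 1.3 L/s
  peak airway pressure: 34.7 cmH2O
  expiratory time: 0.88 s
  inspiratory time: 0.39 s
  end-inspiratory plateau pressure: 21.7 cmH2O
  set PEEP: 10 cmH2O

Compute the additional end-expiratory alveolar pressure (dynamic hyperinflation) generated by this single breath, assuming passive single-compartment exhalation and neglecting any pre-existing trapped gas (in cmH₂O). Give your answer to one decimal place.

Vt = flow × Ti = 1.3 L/s × 0.39 s × 1000 mL/L = 507.0 mL.
R = (PIP − Pplat)/V̇ = (34.7 − 21.7) / 1.3 = 13.0/1.3 = 10.0 cmH2O·s/L.
C = Vt/(Pplat − PEEP) = 507.0 / (21.7 − 10) = 507.0/11.7 = 43.333 mL/cmH2O.
τ = R × C = 10.0 × 0.04333 L/cmH2O = 0.4333 s.
Fraction remaining = e^(−Te/τ) = e^(−0.88/0.4333) = 0.1312; trapped volume = 507.0 × 0.1312 = 66.518 mL.
Additional alveolar pressure from trapping ≈ V_trapped / C = 66.518 / 43.333 = 1.535 cmH2O.

1.5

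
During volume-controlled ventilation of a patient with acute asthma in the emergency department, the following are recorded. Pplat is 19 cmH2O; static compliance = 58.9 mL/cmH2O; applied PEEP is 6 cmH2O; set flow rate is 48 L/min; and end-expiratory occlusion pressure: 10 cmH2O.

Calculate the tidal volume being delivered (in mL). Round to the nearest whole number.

End-expiratory occlusion gives total PEEP = 10 cmH2O (intrinsic PEEP = 10 − 6 = 4). Use total PEEP for the elastic gradient.
Vt = Cstat × (Pplat − PEEPtotal) = 58.9 × (19 − 10) = 58.9 × 9.0 = 530.1 mL.

530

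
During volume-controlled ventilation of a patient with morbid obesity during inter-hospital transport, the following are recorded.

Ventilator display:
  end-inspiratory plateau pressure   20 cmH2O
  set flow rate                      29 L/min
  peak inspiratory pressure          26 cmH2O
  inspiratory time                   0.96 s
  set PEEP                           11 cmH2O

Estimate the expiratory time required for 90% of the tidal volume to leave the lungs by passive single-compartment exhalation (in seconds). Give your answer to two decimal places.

Flow: 29 L/min ÷ 60 = 0.4833 L/s.
Vt = flow × Ti = 0.4833 L/s × 0.96 s × 1000 mL/L = 463.97 mL.
R = (PIP − Pplat)/V̇ = (26 − 20) / 0.4833 = 6.0/0.4833 = 12.415 cmH2O·s/L.
C = Vt/(Pplat − PEEP) = 463.97 / (20 − 11) = 463.97/9.0 = 51.552 mL/cmH2O.
τ = R × C = 12.415 × 0.05155 L/cmH2O = 0.64 s.
t = −τ·ln(1 − 0.90) = −0.64·ln(0.1) = 1.474 s.

1.47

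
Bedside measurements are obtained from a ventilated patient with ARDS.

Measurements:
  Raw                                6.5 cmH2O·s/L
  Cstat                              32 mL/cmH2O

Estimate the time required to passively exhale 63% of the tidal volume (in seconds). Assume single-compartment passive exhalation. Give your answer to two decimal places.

0.21

τ = R × C = 6.5 × 32 mL/cmH2O = 6.5 × 0.032 L/cmH2O = 0.208 s.
Exhaled fraction f = 1 − e^(−t/τ) → t = −τ·ln(1 − f) = −0.208·ln(0.37) = 0.2068 s.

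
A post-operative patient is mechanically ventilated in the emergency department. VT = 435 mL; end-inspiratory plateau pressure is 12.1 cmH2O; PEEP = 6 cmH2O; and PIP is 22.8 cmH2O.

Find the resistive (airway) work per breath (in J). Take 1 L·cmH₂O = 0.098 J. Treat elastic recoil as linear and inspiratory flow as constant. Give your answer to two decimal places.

With constant inspiratory flow the resistive pressure is constant at PIP − Pplat = 22.8 − 12.1 = 10.7 cmH2O, so resistive work = 10.7 × 0.435 = 4.655 L·cmH2O.
× 0.098 J/(L·cmH2O) → 0.4562 J.

0.46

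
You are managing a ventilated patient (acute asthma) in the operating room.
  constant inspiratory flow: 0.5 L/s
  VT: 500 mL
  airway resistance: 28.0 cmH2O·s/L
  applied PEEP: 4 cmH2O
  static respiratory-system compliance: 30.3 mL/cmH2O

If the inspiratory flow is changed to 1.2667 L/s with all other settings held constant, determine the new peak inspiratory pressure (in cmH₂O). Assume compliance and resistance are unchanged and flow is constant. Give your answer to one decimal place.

56.0

PIP = Vt/C + R·V̇ + PEEP (constant-flow equation of motion).
Only the resistive term changes: ΔPIP = R × ΔV̇ = 28.0 × (1.2667 − 0.5) = 28.0 × 0.7667 = 21.468 cmH2O.
Original PIP = 500/30.3 + 28.0×0.5 + 4 = 34.502 cmH2O; new PIP = 34.502 + (21.468) = 55.97 cmH2O.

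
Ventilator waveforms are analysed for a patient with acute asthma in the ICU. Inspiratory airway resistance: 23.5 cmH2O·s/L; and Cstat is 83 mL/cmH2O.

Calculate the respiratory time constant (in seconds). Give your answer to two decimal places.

τ = R × C = 23.5 × 83 mL/cmH2O = 23.5 × 0.083 L/cmH2O = 1.951 s.

1.95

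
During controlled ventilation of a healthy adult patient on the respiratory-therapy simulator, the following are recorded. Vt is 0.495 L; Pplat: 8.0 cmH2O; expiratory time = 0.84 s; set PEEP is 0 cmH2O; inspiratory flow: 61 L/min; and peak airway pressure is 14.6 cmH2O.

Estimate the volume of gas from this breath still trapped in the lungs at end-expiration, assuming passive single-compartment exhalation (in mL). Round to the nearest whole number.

61

Flow: 61 L/min ÷ 60 = 1.0167 L/s.
R = (PIP − Pplat)/V̇ = (14.6 − 8.0) / 1.0167 = 6.6/1.0167 = 6.492 cmH2O·s/L.
C = Vt/(Pplat − PEEP) = 495.0 / (8.0 − 0) = 495.0/8.0 = 61.875 mL/cmH2O.
τ = R × C = 6.492 × 0.06188 L/cmH2O = 0.4017 s.
Fraction remaining = e^(−Te/τ) = e^(−0.84/0.4017) = 0.1235.
Trapped volume = 495.0 × 0.1235 = 61.133 mL.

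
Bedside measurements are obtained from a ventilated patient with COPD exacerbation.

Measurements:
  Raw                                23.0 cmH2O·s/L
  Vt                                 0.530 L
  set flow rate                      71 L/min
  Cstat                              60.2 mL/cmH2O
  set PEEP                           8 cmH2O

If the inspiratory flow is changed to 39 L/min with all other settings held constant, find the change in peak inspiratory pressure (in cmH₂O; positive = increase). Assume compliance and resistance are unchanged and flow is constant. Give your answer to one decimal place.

Flow: 71 L/min ÷ 60 = 1.1833 L/s.
New flow: 39 L/min ÷ 60 = 0.65 L/s.
PIP = Vt/C + R·V̇ + PEEP (constant-flow equation of motion).
Only the resistive term changes: ΔPIP = R × ΔV̇ = 23.0 × (0.65 − 1.1833) = 23.0 × -0.5333 = -12.266 cmH2O.

-12.3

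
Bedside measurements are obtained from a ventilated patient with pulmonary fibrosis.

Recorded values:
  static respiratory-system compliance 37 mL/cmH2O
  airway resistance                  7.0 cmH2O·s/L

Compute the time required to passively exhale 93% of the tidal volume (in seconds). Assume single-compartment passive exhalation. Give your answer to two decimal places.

τ = R × C = 7.0 × 37 mL/cmH2O = 7.0 × 0.037 L/cmH2O = 0.259 s.
Exhaled fraction f = 1 − e^(−t/τ) → t = −τ·ln(1 − f) = −0.259·ln(0.07) = 0.6887 s.

0.69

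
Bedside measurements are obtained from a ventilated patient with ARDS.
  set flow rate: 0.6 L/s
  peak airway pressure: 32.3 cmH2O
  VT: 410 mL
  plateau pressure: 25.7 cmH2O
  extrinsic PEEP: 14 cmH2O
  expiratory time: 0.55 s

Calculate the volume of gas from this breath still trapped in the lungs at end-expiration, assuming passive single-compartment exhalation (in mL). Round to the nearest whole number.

98

R = (PIP − Pplat)/V̇ = (32.3 − 25.7) / 0.6 = 6.6/0.6 = 11.0 cmH2O·s/L.
C = Vt/(Pplat − PEEP) = 410.0 / (25.7 − 14) = 410.0/11.7 = 35.043 mL/cmH2O.
τ = R × C = 11.0 × 0.03504 L/cmH2O = 0.3854 s.
Fraction remaining = e^(−Te/τ) = e^(−0.55/0.3854) = 0.24.
Trapped volume = 410.0 × 0.24 = 98.4 mL.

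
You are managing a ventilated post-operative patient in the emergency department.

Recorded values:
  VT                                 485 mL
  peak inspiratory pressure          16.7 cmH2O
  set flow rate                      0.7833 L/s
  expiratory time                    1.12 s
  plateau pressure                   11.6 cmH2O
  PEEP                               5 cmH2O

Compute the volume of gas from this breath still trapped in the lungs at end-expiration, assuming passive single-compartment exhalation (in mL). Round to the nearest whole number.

R = (PIP − Pplat)/V̇ = (16.7 − 11.6) / 0.7833 = 5.1/0.7833 = 6.511 cmH2O·s/L.
C = Vt/(Pplat − PEEP) = 485.0 / (11.6 − 5) = 485.0/6.6 = 73.485 mL/cmH2O.
τ = R × C = 6.511 × 0.07349 L/cmH2O = 0.4785 s.
Fraction remaining = e^(−Te/τ) = e^(−1.12/0.4785) = 0.09627.
Trapped volume = 485.0 × 0.09627 = 46.691 mL.

47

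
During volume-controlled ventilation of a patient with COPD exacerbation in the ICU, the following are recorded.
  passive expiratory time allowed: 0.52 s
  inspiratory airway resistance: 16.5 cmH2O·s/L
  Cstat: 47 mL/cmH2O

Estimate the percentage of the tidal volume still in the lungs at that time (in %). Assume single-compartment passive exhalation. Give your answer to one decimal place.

51.1

τ = R × C = 16.5 × 47 mL/cmH2O = 16.5 × 0.047 L/cmH2O = 0.7755 s.
Passive exhalation: V(t)/V₀ = e^(−t/τ) = e^(−0.52/0.7755) = 0.5114.
Fraction remaining = 0.5114 → 51.14%.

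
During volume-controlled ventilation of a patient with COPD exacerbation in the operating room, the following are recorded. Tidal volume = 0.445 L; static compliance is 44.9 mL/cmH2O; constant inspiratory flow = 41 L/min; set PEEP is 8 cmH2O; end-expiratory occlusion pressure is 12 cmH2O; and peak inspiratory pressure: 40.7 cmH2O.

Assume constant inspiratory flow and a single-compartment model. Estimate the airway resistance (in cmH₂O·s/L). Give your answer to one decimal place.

27.5

Flow: 41 L/min ÷ 60 = 0.6833 L/s.
Total PEEP = 12 cmH2O (set 8 + intrinsic 4); this is the baseline alveolar pressure.
Equation of motion (constant flow): PIP = Vt/C + R·V̇ + PEEP.
R·V̇ = PIP − Vt/C − PEEP = 40.7 − 445/44.9 − 12 = 40.7 − 9.911 − 12 = 18.789 cmH2O.
R = 18.789 / 0.6833 = 27.497 cmH2O·s/L.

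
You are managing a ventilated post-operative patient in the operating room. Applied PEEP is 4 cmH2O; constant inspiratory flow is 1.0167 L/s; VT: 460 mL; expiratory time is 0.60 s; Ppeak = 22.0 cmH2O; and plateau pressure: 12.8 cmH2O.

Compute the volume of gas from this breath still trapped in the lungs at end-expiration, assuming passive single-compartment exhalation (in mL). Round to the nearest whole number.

129

R = (PIP − Pplat)/V̇ = (22.0 − 12.8) / 1.0167 = 9.2/1.0167 = 9.049 cmH2O·s/L.
C = Vt/(Pplat − PEEP) = 460.0 / (12.8 − 4) = 460.0/8.8 = 52.273 mL/cmH2O.
τ = R × C = 9.049 × 0.05227 L/cmH2O = 0.473 s.
Fraction remaining = e^(−Te/τ) = e^(−0.60/0.473) = 0.2813.
Trapped volume = 460.0 × 0.2813 = 129.4 mL.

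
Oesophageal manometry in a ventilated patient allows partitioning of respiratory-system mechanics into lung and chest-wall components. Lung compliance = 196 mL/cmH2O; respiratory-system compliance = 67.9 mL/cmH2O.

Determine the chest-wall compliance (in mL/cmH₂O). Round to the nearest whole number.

104

1/Ccw = 1/Crs − 1/CL.
1/Ccw = 1/67.9 − 1/196 = 0.009625.
Ccw = 103.9 mL/cmH2O.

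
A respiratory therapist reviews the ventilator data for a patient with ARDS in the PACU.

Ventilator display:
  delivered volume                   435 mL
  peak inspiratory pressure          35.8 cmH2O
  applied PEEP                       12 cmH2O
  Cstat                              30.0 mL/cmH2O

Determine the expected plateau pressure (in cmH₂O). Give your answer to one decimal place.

Pplat = PEEP + Vt / Cstat = 12 + 435 / 30.0 = 12 + 14.5 = 26.5 cmH2O.

26.5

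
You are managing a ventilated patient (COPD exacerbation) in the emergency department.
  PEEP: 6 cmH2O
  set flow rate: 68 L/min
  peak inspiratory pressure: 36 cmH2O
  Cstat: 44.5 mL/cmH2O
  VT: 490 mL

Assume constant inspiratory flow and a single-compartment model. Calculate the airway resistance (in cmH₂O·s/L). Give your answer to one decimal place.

Flow: 68 L/min ÷ 60 = 1.1333 L/s.
Equation of motion (constant flow): PIP = Vt/C + R·V̇ + PEEP.
R·V̇ = PIP − Vt/C − PEEP = 36 − 490/44.5 − 6 = 36 − 11.011 − 6 = 18.989 cmH2O.
R = 18.989 / 1.1333 = 16.755 cmH2O·s/L.

16.8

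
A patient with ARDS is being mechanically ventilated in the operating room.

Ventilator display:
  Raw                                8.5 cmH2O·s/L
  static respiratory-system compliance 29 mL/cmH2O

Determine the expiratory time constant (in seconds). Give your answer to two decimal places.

τ = R × C = 8.5 × 29 mL/cmH2O = 8.5 × 0.029 L/cmH2O = 0.2465 s.

0.25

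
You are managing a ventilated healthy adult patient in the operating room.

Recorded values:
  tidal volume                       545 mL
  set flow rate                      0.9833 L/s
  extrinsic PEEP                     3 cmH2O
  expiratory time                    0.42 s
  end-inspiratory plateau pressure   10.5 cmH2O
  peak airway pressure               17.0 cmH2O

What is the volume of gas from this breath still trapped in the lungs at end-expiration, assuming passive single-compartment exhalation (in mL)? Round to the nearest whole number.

227

R = (PIP − Pplat)/V̇ = (17.0 − 10.5) / 0.9833 = 6.5/0.9833 = 6.61 cmH2O·s/L.
C = Vt/(Pplat − PEEP) = 545.0 / (10.5 − 3) = 545.0/7.5 = 72.667 mL/cmH2O.
τ = R × C = 6.61 × 0.07267 L/cmH2O = 0.4803 s.
Fraction remaining = e^(−Te/τ) = e^(−0.42/0.4803) = 0.4171.
Trapped volume = 545.0 × 0.4171 = 227.32 mL.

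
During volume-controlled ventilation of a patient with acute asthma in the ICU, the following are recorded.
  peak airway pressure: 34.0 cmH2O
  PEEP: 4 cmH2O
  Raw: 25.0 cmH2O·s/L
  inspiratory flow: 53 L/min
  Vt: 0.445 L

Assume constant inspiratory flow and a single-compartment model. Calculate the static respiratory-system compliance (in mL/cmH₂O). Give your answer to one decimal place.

Flow: 53 L/min ÷ 60 = 0.8833 L/s.
Equation of motion (constant flow): PIP = Vt/C + R·V̇ + PEEP.
Vt/C = PIP − R·V̇ − PEEP = 34.0 − 25.0×0.8833 − 4 = 34.0 − 22.083 − 4 = 7.917 cmH2O.
C = Vt / 7.917 = 445 / 7.917 = 56.208 mL/cmH2O.

56.2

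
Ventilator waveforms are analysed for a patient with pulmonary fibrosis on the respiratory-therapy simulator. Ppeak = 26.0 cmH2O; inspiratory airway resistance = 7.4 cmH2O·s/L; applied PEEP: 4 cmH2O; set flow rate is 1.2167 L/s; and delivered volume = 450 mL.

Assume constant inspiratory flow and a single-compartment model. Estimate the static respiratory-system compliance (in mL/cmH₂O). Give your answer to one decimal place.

Equation of motion (constant flow): PIP = Vt/C + R·V̇ + PEEP.
Vt/C = PIP − R·V̇ − PEEP = 26.0 − 7.4×1.2167 − 4 = 26.0 − 9.004 − 4 = 12.996 cmH2O.
C = Vt / 12.996 = 450 / 12.996 = 34.626 mL/cmH2O.

34.6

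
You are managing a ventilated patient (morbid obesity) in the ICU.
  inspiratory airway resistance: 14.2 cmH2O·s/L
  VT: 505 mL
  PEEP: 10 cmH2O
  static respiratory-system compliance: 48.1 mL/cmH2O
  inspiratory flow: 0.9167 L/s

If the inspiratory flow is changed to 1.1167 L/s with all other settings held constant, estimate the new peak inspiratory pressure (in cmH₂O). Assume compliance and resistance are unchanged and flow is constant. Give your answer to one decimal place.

PIP = Vt/C + R·V̇ + PEEP (constant-flow equation of motion).
Only the resistive term changes: ΔPIP = R × ΔV̇ = 14.2 × (1.1167 − 0.9167) = 14.2 × 0.2 = 2.84 cmH2O.
Original PIP = 505/48.1 + 14.2×0.9167 + 10 = 33.516 cmH2O; new PIP = 33.516 + (2.84) = 36.356 cmH2O.

36.4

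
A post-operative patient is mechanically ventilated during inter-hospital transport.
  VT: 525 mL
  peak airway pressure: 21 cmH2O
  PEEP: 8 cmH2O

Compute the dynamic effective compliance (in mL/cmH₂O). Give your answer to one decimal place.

40.4

Dynamic compliance = Vt / (PIP − PEEP) = 525 / (21 − 8) = 525 / 13.0 = 40.385 mL/cmH2O.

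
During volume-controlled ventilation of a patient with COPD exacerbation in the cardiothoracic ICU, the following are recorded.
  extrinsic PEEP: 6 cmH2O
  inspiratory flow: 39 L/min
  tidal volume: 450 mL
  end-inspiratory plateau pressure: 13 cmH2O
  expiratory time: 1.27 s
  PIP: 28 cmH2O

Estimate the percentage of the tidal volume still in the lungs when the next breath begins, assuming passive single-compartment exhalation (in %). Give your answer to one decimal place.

Flow: 39 L/min ÷ 60 = 0.65 L/s.
R = (PIP − Pplat)/V̇ = (28 − 13) / 0.65 = 15.0/0.65 = 23.077 cmH2O·s/L.
C = Vt/(Pplat − PEEP) = 450.0 / (13 − 6) = 450.0/7.0 = 64.286 mL/cmH2O.
τ = R × C = 23.077 × 0.06429 L/cmH2O = 1.484 s.
Fraction remaining at end-expiration = e^(−Te/τ) = e^(−1.27/1.484) = 0.4249 → 42.49%.

42.5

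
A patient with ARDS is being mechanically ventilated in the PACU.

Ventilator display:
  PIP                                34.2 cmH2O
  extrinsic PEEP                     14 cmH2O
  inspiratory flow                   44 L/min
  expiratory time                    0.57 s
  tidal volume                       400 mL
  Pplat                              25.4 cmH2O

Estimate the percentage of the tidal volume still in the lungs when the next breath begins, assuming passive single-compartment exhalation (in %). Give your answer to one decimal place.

25.8

Flow: 44 L/min ÷ 60 = 0.7333 L/s.
R = (PIP − Pplat)/V̇ = (34.2 − 25.4) / 0.7333 = 8.8/0.7333 = 12.001 cmH2O·s/L.
C = Vt/(Pplat − PEEP) = 400.0 / (25.4 − 14) = 400.0/11.4 = 35.088 mL/cmH2O.
τ = R × C = 12.001 × 0.03509 L/cmH2O = 0.4211 s.
Fraction remaining at end-expiration = e^(−Te/τ) = e^(−0.57/0.4211) = 0.2583 → 25.83%.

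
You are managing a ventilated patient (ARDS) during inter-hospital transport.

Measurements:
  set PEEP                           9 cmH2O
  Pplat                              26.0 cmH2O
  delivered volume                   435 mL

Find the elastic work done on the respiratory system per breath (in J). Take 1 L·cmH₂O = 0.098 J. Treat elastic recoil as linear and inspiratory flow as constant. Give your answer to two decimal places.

Elastic work ≈ ½ × (Pplat − PEEP) × Vt = 0.5 × (26.0 − 9) × 0.435 L = 0.5 × 17.0 × 0.435 = 3.698 L·cmH2O.
× 0.098 J/(L·cmH2O) → 0.3624 J.

0.36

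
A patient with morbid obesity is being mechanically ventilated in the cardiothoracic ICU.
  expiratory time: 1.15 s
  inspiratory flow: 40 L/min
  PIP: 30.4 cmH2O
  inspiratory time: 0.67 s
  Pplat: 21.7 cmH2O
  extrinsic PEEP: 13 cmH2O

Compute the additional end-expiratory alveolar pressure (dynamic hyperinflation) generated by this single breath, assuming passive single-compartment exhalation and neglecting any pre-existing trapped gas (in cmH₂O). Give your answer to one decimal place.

1.6

Flow: 40 L/min ÷ 60 = 0.6667 L/s.
Vt = flow × Ti = 0.6667 L/s × 0.67 s × 1000 mL/L = 446.69 mL.
R = (PIP − Pplat)/V̇ = (30.4 − 21.7) / 0.6667 = 8.7/0.6667 = 13.049 cmH2O·s/L.
C = Vt/(Pplat − PEEP) = 446.69 / (21.7 − 13) = 446.69/8.7 = 51.344 mL/cmH2O.
τ = R × C = 13.049 × 0.05134 L/cmH2O = 0.6699 s.
Fraction remaining = e^(−Te/τ) = e^(−1.15/0.6699) = 0.1797; trapped volume = 446.69 × 0.1797 = 80.27 mL.
Additional alveolar pressure from trapping ≈ V_trapped / C = 80.27 / 51.344 = 1.563 cmH2O.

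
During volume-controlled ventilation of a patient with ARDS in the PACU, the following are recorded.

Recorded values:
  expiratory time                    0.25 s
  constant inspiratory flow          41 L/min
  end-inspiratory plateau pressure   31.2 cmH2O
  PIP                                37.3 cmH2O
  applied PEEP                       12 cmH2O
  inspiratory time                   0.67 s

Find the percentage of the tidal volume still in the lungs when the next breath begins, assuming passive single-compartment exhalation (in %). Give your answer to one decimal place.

30.9

Flow: 41 L/min ÷ 60 = 0.6833 L/s.
Vt = flow × Ti = 0.6833 L/s × 0.67 s × 1000 mL/L = 457.81 mL.
R = (PIP − Pplat)/V̇ = (37.3 − 31.2) / 0.6833 = 6.1/0.6833 = 8.927 cmH2O·s/L.
C = Vt/(Pplat − PEEP) = 457.81 / (31.2 − 12) = 457.81/19.2 = 23.844 mL/cmH2O.
τ = R × C = 8.927 × 0.02384 L/cmH2O = 0.2128 s.
Fraction remaining at end-expiration = e^(−Te/τ) = e^(−0.25/0.2128) = 0.3089 → 30.89%.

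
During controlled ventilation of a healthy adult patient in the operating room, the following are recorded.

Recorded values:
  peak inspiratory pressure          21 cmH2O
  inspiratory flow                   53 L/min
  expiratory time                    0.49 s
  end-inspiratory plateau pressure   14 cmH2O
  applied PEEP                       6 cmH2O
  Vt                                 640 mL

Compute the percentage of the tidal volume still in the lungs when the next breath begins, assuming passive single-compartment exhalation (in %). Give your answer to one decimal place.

46.2

Flow: 53 L/min ÷ 60 = 0.8833 L/s.
R = (PIP − Pplat)/V̇ = (21 − 14) / 0.8833 = 7.0/0.8833 = 7.925 cmH2O·s/L.
C = Vt/(Pplat − PEEP) = 640.0 / (14 − 6) = 640.0/8.0 = 80.0 mL/cmH2O.
τ = R × C = 7.925 × 0.08 L/cmH2O = 0.634 s.
Fraction remaining at end-expiration = e^(−Te/τ) = e^(−0.49/0.634) = 0.4617 → 46.17%.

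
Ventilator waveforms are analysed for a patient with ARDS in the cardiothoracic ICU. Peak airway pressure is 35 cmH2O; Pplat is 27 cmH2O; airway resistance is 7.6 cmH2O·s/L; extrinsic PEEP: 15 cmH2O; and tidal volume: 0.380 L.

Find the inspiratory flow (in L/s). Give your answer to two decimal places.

1.05

flow = (PIP − Pplat) / Raw = 8.0 / 7.6 = 1.053 L/s.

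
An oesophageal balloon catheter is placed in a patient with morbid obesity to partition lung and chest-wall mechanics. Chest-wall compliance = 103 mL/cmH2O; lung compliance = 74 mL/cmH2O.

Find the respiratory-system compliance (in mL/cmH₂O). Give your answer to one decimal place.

Lung and chest wall are elastances in series: 1/Crs = 1/CL + 1/Ccw.
1/Crs = 1/74 + 1/103 = 0.02322.
Crs = 43.066 mL/cmH2O.

43.1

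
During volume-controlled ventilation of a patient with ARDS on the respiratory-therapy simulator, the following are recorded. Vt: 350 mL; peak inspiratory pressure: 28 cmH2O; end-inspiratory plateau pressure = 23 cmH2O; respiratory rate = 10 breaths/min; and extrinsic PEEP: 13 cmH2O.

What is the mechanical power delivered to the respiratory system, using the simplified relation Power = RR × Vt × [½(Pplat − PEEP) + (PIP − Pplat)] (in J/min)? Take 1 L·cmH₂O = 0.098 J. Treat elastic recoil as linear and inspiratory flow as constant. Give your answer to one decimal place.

3.4

Per-breath work = Vt × [½(Pplat−PEEP) + (PIP−Pplat)] = 0.350 × [0.5×10.0 + 5.0] = 0.350 × 10.0 = 3.5 L·cmH2O.
Power = 10 × 3.5 = 35.0 L·cmH2O/min.
× 0.098 J/(L·cmH2O) → 3.43 J/min.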